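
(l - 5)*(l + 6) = l^2 + l - 30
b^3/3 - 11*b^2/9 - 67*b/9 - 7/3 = (b/3 + 1)*(b - 7)*(b + 1/3)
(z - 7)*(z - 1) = z^2 - 8*z + 7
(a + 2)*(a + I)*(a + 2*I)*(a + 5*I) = a^4 + 2*a^3 + 8*I*a^3 - 17*a^2 + 16*I*a^2 - 34*a - 10*I*a - 20*I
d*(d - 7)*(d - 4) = d^3 - 11*d^2 + 28*d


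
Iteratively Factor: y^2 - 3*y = (y)*(y - 3)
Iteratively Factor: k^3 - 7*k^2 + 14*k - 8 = (k - 4)*(k^2 - 3*k + 2) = (k - 4)*(k - 1)*(k - 2)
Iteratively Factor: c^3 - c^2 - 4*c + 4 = (c + 2)*(c^2 - 3*c + 2) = (c - 2)*(c + 2)*(c - 1)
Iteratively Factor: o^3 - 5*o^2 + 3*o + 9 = (o - 3)*(o^2 - 2*o - 3) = (o - 3)^2*(o + 1)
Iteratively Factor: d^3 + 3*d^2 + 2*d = (d + 1)*(d^2 + 2*d) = (d + 1)*(d + 2)*(d)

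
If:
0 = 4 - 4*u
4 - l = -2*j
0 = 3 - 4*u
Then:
No Solution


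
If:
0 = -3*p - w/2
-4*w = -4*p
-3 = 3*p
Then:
No Solution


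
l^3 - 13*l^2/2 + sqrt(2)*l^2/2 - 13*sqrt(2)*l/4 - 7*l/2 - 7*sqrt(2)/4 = (l - 7)*(l + 1/2)*(l + sqrt(2)/2)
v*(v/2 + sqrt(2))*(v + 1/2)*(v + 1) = v^4/2 + 3*v^3/4 + sqrt(2)*v^3 + v^2/4 + 3*sqrt(2)*v^2/2 + sqrt(2)*v/2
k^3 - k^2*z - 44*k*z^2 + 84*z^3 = (k - 6*z)*(k - 2*z)*(k + 7*z)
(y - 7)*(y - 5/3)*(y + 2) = y^3 - 20*y^2/3 - 17*y/3 + 70/3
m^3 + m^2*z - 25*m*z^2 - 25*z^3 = (m - 5*z)*(m + z)*(m + 5*z)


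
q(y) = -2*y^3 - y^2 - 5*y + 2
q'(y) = -6*y^2 - 2*y - 5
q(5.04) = -304.65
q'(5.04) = -167.49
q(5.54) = -396.45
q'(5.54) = -200.23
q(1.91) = -25.13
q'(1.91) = -30.71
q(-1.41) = 12.67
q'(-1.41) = -14.11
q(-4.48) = 184.16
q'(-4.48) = -116.46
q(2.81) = -64.32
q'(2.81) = -58.00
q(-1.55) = 14.80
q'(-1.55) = -16.32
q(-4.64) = 203.47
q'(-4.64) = -124.90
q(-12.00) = 3374.00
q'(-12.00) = -845.00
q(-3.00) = 62.00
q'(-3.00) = -53.00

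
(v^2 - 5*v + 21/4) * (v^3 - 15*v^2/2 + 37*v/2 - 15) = v^5 - 25*v^4/2 + 245*v^3/4 - 1175*v^2/8 + 1377*v/8 - 315/4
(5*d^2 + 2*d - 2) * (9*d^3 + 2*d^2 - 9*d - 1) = 45*d^5 + 28*d^4 - 59*d^3 - 27*d^2 + 16*d + 2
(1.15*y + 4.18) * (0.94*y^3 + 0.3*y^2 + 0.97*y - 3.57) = 1.081*y^4 + 4.2742*y^3 + 2.3695*y^2 - 0.0508999999999995*y - 14.9226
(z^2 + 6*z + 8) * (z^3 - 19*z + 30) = z^5 + 6*z^4 - 11*z^3 - 84*z^2 + 28*z + 240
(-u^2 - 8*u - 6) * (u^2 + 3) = -u^4 - 8*u^3 - 9*u^2 - 24*u - 18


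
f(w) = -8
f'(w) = 0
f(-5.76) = -8.00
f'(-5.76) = 0.00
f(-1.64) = -8.00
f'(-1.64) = 0.00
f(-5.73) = -8.00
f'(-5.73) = 0.00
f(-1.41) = -8.00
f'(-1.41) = 0.00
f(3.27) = -8.00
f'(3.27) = 0.00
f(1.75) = -8.00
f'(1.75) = 0.00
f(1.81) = -8.00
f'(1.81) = 0.00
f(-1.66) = -8.00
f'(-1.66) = 0.00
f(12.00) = -8.00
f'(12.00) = 0.00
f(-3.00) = -8.00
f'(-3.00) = 0.00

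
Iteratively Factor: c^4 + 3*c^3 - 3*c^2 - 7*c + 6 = (c - 1)*(c^3 + 4*c^2 + c - 6) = (c - 1)*(c + 3)*(c^2 + c - 2) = (c - 1)^2*(c + 3)*(c + 2)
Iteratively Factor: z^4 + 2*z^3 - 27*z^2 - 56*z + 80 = (z - 5)*(z^3 + 7*z^2 + 8*z - 16) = (z - 5)*(z + 4)*(z^2 + 3*z - 4) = (z - 5)*(z - 1)*(z + 4)*(z + 4)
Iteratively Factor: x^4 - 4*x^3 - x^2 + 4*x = (x - 4)*(x^3 - x) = x*(x - 4)*(x^2 - 1) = x*(x - 4)*(x - 1)*(x + 1)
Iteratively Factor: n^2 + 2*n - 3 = (n - 1)*(n + 3)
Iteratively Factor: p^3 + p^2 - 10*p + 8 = (p + 4)*(p^2 - 3*p + 2) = (p - 2)*(p + 4)*(p - 1)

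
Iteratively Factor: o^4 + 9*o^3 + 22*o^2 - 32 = (o + 2)*(o^3 + 7*o^2 + 8*o - 16) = (o + 2)*(o + 4)*(o^2 + 3*o - 4) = (o + 2)*(o + 4)^2*(o - 1)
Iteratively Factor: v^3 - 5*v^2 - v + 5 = (v - 1)*(v^2 - 4*v - 5) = (v - 1)*(v + 1)*(v - 5)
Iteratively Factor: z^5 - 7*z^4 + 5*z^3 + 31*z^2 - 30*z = (z - 5)*(z^4 - 2*z^3 - 5*z^2 + 6*z) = z*(z - 5)*(z^3 - 2*z^2 - 5*z + 6) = z*(z - 5)*(z + 2)*(z^2 - 4*z + 3) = z*(z - 5)*(z - 3)*(z + 2)*(z - 1)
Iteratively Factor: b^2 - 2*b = (b)*(b - 2)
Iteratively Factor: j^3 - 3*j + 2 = (j - 1)*(j^2 + j - 2) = (j - 1)^2*(j + 2)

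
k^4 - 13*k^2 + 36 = (k - 3)*(k - 2)*(k + 2)*(k + 3)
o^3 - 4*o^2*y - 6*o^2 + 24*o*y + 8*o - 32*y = (o - 4)*(o - 2)*(o - 4*y)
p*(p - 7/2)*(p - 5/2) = p^3 - 6*p^2 + 35*p/4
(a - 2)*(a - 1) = a^2 - 3*a + 2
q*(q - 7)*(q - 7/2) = q^3 - 21*q^2/2 + 49*q/2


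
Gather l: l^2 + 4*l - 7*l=l^2 - 3*l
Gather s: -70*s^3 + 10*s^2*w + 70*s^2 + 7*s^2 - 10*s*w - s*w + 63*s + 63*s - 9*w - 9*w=-70*s^3 + s^2*(10*w + 77) + s*(126 - 11*w) - 18*w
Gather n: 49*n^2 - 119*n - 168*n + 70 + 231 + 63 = 49*n^2 - 287*n + 364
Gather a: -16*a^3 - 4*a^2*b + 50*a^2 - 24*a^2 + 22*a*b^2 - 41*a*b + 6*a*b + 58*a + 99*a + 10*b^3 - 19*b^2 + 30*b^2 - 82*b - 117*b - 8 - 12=-16*a^3 + a^2*(26 - 4*b) + a*(22*b^2 - 35*b + 157) + 10*b^3 + 11*b^2 - 199*b - 20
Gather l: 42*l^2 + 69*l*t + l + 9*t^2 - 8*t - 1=42*l^2 + l*(69*t + 1) + 9*t^2 - 8*t - 1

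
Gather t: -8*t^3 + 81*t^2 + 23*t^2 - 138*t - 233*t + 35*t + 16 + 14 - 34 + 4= -8*t^3 + 104*t^2 - 336*t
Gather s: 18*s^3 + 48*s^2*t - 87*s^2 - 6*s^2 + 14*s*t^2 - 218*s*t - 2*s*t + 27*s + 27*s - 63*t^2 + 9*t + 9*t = 18*s^3 + s^2*(48*t - 93) + s*(14*t^2 - 220*t + 54) - 63*t^2 + 18*t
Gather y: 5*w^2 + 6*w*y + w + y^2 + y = 5*w^2 + w + y^2 + y*(6*w + 1)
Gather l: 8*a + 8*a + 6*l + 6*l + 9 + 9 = 16*a + 12*l + 18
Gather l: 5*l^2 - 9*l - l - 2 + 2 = 5*l^2 - 10*l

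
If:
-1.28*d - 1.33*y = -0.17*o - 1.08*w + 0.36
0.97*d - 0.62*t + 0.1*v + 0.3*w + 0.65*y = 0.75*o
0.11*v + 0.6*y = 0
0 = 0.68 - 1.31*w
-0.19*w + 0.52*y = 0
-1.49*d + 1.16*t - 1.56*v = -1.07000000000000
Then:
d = 0.25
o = 2.21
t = -1.99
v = -1.03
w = 0.52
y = 0.19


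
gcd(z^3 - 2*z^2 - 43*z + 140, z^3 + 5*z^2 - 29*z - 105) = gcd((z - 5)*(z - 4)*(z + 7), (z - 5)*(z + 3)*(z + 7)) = z^2 + 2*z - 35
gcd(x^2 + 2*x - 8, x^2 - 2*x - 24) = x + 4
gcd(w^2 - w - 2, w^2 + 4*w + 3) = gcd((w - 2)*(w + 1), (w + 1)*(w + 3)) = w + 1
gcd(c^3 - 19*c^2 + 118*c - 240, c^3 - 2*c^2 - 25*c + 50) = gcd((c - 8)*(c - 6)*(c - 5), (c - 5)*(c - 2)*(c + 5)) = c - 5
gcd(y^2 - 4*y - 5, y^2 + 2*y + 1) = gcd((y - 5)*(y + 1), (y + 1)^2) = y + 1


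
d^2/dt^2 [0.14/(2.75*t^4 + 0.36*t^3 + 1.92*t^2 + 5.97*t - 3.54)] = (-(4.62*t^2 + 0.3024*t + 0.5376)*(2.75*t^4 + 0.36*t^3 + 1.92*t^2 + 5.97*t - 3.54) + 0.14*(11.0*t^3 + 1.08*t^2 + 3.84*t + 5.97)*(22.0*t^3 + 2.16*t^2 + 7.68*t + 11.94))/(2.75*t^4 + 0.36*t^3 + 1.92*t^2 + 5.97*t - 3.54)^3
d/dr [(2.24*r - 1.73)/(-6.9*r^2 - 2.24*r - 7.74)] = (15.456*r^2 - 23.874*r - 21.2128)/(47.61*r^4 + 30.912*r^3 + 111.8296*r^2 + 34.6752*r + 59.9076)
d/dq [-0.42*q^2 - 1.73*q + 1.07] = -0.84*q - 1.73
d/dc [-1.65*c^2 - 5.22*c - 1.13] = -3.3*c - 5.22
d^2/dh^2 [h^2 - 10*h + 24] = 2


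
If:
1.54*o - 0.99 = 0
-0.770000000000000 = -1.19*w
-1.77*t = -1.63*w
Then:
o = 0.64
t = 0.60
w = 0.65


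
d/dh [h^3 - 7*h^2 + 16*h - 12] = 3*h^2 - 14*h + 16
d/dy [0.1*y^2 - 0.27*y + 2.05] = 0.2*y - 0.27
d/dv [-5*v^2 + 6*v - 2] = 6 - 10*v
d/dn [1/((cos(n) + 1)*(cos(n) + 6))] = (2*cos(n) + 7)*sin(n)/((cos(n) + 1)^2*(cos(n) + 6)^2)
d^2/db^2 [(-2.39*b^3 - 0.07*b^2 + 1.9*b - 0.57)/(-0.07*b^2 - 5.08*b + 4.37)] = (1.38777878078145e-17*b^5 + 8.88178419700125e-16*b^4 + 124.74839*b^3 - 318.197028*b^2 + 271.578438*b - 51.916892)/(0.000343*b^6 + 0.074676*b^5 + 5.355105*b^4 + 121.77268*b^3 - 334.311555*b^2 + 291.036756*b - 83.453453)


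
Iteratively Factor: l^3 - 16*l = (l - 4)*(l^2 + 4*l) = l*(l - 4)*(l + 4)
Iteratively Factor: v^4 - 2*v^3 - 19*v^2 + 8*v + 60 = (v + 3)*(v^3 - 5*v^2 - 4*v + 20) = (v + 2)*(v + 3)*(v^2 - 7*v + 10) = (v - 2)*(v + 2)*(v + 3)*(v - 5)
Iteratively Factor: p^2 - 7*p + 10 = (p - 5)*(p - 2)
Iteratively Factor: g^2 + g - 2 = (g + 2)*(g - 1)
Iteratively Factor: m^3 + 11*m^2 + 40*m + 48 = (m + 4)*(m^2 + 7*m + 12) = (m + 3)*(m + 4)*(m + 4)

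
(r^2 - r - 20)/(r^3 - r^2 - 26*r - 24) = (r - 5)/(r^2 - 5*r - 6)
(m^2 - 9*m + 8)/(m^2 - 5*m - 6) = (-m^2 + 9*m - 8)/(-m^2 + 5*m + 6)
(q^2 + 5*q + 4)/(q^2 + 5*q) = (q^2 + 5*q + 4)/(q*(q + 5))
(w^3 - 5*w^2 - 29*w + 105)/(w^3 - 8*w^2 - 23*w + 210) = (w - 3)/(w - 6)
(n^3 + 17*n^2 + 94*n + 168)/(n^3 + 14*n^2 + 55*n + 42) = (n + 4)/(n + 1)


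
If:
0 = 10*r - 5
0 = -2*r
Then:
No Solution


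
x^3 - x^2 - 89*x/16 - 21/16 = (x - 3)*(x + 1/4)*(x + 7/4)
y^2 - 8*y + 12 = (y - 6)*(y - 2)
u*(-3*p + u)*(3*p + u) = -9*p^2*u + u^3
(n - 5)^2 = n^2 - 10*n + 25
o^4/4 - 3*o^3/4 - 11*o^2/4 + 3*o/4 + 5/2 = (o/4 + 1/2)*(o - 5)*(o - 1)*(o + 1)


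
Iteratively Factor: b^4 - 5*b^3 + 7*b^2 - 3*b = (b - 3)*(b^3 - 2*b^2 + b) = (b - 3)*(b - 1)*(b^2 - b) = b*(b - 3)*(b - 1)*(b - 1)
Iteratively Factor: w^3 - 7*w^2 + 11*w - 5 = (w - 1)*(w^2 - 6*w + 5) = (w - 1)^2*(w - 5)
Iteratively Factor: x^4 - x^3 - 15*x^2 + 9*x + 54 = (x + 3)*(x^3 - 4*x^2 - 3*x + 18) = (x - 3)*(x + 3)*(x^2 - x - 6) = (x - 3)*(x + 2)*(x + 3)*(x - 3)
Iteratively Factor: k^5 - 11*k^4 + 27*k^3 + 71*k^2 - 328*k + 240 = (k - 4)*(k^4 - 7*k^3 - k^2 + 67*k - 60) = (k - 4)^2*(k^3 - 3*k^2 - 13*k + 15) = (k - 4)^2*(k + 3)*(k^2 - 6*k + 5) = (k - 5)*(k - 4)^2*(k + 3)*(k - 1)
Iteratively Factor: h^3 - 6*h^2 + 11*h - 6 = (h - 2)*(h^2 - 4*h + 3) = (h - 3)*(h - 2)*(h - 1)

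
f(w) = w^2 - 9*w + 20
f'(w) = 2*w - 9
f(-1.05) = 30.55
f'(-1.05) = -11.10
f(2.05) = 5.75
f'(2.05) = -4.90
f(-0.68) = 26.58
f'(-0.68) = -10.36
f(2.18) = 5.13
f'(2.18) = -4.64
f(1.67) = 7.76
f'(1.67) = -5.66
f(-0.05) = 20.45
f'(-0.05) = -9.10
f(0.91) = 12.64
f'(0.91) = -7.18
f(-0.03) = 20.27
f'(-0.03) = -9.06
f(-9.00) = 182.00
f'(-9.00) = -27.00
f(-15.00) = 380.00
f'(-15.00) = -39.00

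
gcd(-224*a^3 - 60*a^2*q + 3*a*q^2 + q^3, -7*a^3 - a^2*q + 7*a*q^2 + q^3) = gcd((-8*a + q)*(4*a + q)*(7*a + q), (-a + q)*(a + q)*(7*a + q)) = 7*a + q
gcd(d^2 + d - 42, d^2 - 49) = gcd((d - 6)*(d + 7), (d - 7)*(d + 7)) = d + 7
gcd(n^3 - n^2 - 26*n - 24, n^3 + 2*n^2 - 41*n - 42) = n^2 - 5*n - 6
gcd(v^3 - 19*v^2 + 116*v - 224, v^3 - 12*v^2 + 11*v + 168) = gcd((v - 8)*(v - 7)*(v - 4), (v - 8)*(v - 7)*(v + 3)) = v^2 - 15*v + 56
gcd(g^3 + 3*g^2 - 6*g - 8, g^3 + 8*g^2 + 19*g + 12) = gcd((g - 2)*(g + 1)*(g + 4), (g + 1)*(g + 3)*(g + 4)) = g^2 + 5*g + 4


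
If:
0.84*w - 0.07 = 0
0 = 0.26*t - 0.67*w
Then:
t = 0.21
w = 0.08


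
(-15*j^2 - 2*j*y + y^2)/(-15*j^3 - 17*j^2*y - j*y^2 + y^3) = 1/(j + y)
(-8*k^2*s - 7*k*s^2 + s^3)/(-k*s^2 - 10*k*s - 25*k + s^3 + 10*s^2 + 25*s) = s*(8*k^2 + 7*k*s - s^2)/(k*s^2 + 10*k*s + 25*k - s^3 - 10*s^2 - 25*s)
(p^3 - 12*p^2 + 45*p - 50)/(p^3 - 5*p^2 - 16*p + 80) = (p^2 - 7*p + 10)/(p^2 - 16)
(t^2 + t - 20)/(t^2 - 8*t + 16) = (t + 5)/(t - 4)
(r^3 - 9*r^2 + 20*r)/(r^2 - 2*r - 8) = r*(r - 5)/(r + 2)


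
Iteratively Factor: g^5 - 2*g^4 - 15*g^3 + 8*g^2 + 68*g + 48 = (g + 2)*(g^4 - 4*g^3 - 7*g^2 + 22*g + 24) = (g + 2)^2*(g^3 - 6*g^2 + 5*g + 12) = (g - 3)*(g + 2)^2*(g^2 - 3*g - 4) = (g - 3)*(g + 1)*(g + 2)^2*(g - 4)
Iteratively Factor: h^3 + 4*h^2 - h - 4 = (h + 4)*(h^2 - 1) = (h - 1)*(h + 4)*(h + 1)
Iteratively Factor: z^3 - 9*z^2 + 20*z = (z - 5)*(z^2 - 4*z) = z*(z - 5)*(z - 4)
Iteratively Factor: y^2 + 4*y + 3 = (y + 1)*(y + 3)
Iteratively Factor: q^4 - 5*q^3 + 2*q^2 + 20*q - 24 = (q + 2)*(q^3 - 7*q^2 + 16*q - 12) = (q - 2)*(q + 2)*(q^2 - 5*q + 6) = (q - 3)*(q - 2)*(q + 2)*(q - 2)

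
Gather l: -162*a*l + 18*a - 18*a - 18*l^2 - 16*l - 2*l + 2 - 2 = -18*l^2 + l*(-162*a - 18)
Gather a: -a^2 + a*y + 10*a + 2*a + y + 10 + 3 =-a^2 + a*(y + 12) + y + 13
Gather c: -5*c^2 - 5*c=-5*c^2 - 5*c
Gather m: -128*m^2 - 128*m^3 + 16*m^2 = -128*m^3 - 112*m^2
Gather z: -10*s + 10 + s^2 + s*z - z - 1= s^2 - 10*s + z*(s - 1) + 9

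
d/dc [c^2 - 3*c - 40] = 2*c - 3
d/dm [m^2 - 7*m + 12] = 2*m - 7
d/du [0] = 0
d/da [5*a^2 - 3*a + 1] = 10*a - 3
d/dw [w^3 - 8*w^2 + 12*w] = 3*w^2 - 16*w + 12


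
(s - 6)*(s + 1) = s^2 - 5*s - 6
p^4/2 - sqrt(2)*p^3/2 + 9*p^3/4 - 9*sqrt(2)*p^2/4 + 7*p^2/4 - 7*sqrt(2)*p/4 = p*(p/2 + 1/2)*(p + 7/2)*(p - sqrt(2))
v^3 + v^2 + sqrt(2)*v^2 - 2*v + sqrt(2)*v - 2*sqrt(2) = (v - 1)*(v + 2)*(v + sqrt(2))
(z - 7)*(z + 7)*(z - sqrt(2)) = z^3 - sqrt(2)*z^2 - 49*z + 49*sqrt(2)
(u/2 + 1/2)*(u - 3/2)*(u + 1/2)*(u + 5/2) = u^4/2 + 5*u^3/4 - 7*u^2/8 - 41*u/16 - 15/16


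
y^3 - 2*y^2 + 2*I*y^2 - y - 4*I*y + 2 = (y - 2)*(y + I)^2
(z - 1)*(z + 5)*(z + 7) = z^3 + 11*z^2 + 23*z - 35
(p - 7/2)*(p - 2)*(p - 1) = p^3 - 13*p^2/2 + 25*p/2 - 7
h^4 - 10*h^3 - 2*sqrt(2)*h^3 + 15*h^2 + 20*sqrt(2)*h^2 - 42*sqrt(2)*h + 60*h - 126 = (h - 7)*(h - 3)*(h - 3*sqrt(2))*(h + sqrt(2))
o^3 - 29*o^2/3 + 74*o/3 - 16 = (o - 6)*(o - 8/3)*(o - 1)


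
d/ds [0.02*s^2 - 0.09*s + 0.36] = 0.04*s - 0.09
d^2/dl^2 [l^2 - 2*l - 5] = 2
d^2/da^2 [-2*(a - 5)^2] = -4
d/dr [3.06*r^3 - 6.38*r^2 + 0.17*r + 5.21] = 9.18*r^2 - 12.76*r + 0.17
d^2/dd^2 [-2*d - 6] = 0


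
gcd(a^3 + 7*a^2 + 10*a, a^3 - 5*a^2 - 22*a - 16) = a + 2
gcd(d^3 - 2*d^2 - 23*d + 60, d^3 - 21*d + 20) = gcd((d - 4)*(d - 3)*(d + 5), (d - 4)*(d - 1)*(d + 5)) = d^2 + d - 20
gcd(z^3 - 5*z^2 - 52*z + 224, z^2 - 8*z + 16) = z - 4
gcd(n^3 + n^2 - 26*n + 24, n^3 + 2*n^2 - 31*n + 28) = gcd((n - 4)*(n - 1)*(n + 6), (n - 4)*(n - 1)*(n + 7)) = n^2 - 5*n + 4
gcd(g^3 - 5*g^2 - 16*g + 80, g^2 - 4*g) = g - 4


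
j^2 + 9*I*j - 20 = (j + 4*I)*(j + 5*I)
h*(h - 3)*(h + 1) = h^3 - 2*h^2 - 3*h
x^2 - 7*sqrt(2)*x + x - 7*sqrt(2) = (x + 1)*(x - 7*sqrt(2))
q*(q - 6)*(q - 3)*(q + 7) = q^4 - 2*q^3 - 45*q^2 + 126*q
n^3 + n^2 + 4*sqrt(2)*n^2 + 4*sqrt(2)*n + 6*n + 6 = (n + 1)*(n + sqrt(2))*(n + 3*sqrt(2))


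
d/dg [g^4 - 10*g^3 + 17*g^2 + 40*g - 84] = 4*g^3 - 30*g^2 + 34*g + 40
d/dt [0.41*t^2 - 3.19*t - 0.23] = 0.82*t - 3.19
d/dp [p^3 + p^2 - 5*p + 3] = 3*p^2 + 2*p - 5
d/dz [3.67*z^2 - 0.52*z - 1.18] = 7.34*z - 0.52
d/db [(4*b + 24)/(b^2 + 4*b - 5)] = 4*(b^2 + 4*b - 2*(b + 2)*(b + 6) - 5)/(b^2 + 4*b - 5)^2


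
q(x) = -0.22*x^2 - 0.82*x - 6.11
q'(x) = -0.44*x - 0.82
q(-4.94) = -7.43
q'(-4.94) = 1.35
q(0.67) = -6.76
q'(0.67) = -1.11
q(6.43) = -20.48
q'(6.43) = -3.65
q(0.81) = -6.92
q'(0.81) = -1.18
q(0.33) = -6.40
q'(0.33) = -0.97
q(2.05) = -8.72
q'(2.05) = -1.72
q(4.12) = -13.22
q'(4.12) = -2.63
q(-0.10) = -6.03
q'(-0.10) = -0.78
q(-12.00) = -27.95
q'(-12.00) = 4.46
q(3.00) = -10.55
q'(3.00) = -2.14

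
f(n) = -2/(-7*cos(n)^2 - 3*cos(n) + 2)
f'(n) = -2*(-14*sin(n)*cos(n) - 3*sin(n))/(-7*cos(n)^2 - 3*cos(n) + 2)^2 = 2*(14*cos(n) + 3)*sin(n)/(7*cos(n)^2 + 3*cos(n) - 2)^2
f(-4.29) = -0.97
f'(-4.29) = -1.19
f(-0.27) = 0.27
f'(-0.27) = -0.16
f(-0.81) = 0.59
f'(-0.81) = -1.59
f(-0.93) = 0.87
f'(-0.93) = -3.46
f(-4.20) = -1.12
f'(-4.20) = -2.11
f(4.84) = -1.33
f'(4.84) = -4.19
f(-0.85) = 0.66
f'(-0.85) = -2.00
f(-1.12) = 3.15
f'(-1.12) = -40.53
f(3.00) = 1.06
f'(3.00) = -0.86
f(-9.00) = 1.86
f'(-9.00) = 6.92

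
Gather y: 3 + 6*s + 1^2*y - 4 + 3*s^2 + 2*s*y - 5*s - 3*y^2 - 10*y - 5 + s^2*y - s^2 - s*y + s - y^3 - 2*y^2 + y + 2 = 2*s^2 + 2*s - y^3 - 5*y^2 + y*(s^2 + s - 8) - 4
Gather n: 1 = 1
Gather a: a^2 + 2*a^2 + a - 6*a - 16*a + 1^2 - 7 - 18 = 3*a^2 - 21*a - 24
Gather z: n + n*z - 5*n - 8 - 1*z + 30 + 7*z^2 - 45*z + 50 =-4*n + 7*z^2 + z*(n - 46) + 72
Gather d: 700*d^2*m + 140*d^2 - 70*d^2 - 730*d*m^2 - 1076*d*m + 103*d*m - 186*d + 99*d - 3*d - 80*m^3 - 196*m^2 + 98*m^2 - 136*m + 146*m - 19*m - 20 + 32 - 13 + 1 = d^2*(700*m + 70) + d*(-730*m^2 - 973*m - 90) - 80*m^3 - 98*m^2 - 9*m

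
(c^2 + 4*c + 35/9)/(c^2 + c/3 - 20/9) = (3*c + 7)/(3*c - 4)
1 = 1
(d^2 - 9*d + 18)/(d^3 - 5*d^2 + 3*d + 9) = (d - 6)/(d^2 - 2*d - 3)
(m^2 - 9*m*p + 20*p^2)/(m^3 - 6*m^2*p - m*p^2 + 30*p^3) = (-m + 4*p)/(-m^2 + m*p + 6*p^2)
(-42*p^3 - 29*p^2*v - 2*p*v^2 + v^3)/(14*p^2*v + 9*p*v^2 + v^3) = (-21*p^2 - 4*p*v + v^2)/(v*(7*p + v))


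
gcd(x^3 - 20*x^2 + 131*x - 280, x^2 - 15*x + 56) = x^2 - 15*x + 56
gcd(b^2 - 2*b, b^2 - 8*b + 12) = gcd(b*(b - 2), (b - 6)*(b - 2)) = b - 2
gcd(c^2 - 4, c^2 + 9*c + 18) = 1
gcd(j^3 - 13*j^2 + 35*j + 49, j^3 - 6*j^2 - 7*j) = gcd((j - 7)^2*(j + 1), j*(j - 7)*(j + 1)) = j^2 - 6*j - 7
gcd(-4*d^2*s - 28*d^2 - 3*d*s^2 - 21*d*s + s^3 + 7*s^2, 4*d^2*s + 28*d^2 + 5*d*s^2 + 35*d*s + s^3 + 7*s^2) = d*s + 7*d + s^2 + 7*s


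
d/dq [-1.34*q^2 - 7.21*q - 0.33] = -2.68*q - 7.21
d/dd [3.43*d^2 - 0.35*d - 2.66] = 6.86*d - 0.35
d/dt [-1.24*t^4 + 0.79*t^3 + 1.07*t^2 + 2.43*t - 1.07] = -4.96*t^3 + 2.37*t^2 + 2.14*t + 2.43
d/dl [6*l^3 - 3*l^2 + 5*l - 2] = 18*l^2 - 6*l + 5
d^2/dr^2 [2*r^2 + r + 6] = 4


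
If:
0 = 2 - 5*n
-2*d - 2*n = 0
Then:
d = -2/5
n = 2/5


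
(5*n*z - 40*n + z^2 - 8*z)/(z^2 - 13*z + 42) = (5*n*z - 40*n + z^2 - 8*z)/(z^2 - 13*z + 42)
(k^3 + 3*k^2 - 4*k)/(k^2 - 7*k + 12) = k*(k^2 + 3*k - 4)/(k^2 - 7*k + 12)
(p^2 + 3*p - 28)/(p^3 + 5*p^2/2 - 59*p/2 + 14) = 2/(2*p - 1)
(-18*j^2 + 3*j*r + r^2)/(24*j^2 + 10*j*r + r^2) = (-3*j + r)/(4*j + r)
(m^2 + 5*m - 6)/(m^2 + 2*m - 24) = (m - 1)/(m - 4)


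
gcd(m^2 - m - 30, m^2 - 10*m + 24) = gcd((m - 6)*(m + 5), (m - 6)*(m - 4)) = m - 6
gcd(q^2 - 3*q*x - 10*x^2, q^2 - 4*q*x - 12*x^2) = q + 2*x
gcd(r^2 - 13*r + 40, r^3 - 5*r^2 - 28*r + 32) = r - 8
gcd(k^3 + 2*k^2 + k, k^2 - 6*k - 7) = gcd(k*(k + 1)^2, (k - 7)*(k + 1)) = k + 1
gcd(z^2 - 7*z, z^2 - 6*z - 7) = z - 7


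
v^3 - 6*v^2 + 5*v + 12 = (v - 4)*(v - 3)*(v + 1)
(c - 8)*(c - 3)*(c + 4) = c^3 - 7*c^2 - 20*c + 96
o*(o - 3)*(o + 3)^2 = o^4 + 3*o^3 - 9*o^2 - 27*o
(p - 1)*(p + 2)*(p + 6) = p^3 + 7*p^2 + 4*p - 12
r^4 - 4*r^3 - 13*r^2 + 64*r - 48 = (r - 4)*(r - 3)*(r - 1)*(r + 4)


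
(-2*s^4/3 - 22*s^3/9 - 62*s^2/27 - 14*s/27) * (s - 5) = -2*s^5/3 + 8*s^4/9 + 268*s^3/27 + 296*s^2/27 + 70*s/27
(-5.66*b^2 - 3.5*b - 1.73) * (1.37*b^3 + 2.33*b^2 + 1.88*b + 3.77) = -7.7542*b^5 - 17.9828*b^4 - 21.1659*b^3 - 31.9491*b^2 - 16.4474*b - 6.5221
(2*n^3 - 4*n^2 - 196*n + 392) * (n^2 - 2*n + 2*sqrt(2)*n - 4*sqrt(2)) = 2*n^5 - 8*n^4 + 4*sqrt(2)*n^4 - 188*n^3 - 16*sqrt(2)*n^3 - 376*sqrt(2)*n^2 + 784*n^2 - 784*n + 1568*sqrt(2)*n - 1568*sqrt(2)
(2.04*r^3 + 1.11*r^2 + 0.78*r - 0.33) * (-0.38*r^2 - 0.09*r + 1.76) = -0.7752*r^5 - 0.6054*r^4 + 3.1941*r^3 + 2.0088*r^2 + 1.4025*r - 0.5808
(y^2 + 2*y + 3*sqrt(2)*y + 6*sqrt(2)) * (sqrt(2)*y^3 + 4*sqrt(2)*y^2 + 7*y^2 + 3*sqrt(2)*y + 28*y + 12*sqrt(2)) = sqrt(2)*y^5 + 6*sqrt(2)*y^4 + 13*y^4 + 32*sqrt(2)*y^3 + 78*y^3 + 122*y^2 + 144*sqrt(2)*y^2 + 108*y + 192*sqrt(2)*y + 144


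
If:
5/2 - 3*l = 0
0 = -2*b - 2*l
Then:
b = -5/6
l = 5/6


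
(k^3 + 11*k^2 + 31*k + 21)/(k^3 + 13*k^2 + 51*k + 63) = (k + 1)/(k + 3)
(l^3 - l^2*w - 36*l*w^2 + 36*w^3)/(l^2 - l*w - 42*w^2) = (-l^2 + 7*l*w - 6*w^2)/(-l + 7*w)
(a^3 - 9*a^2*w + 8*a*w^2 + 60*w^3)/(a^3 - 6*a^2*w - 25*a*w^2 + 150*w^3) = (a + 2*w)/(a + 5*w)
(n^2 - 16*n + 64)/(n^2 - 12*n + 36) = (n^2 - 16*n + 64)/(n^2 - 12*n + 36)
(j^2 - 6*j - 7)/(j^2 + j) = (j - 7)/j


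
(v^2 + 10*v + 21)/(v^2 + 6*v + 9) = (v + 7)/(v + 3)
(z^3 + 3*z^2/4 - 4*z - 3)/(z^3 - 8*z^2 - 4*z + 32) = (z + 3/4)/(z - 8)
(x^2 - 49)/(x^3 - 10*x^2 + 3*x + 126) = (x + 7)/(x^2 - 3*x - 18)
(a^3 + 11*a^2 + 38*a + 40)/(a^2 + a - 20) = (a^2 + 6*a + 8)/(a - 4)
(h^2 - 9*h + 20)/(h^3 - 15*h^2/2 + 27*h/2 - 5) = 2*(h - 4)/(2*h^2 - 5*h + 2)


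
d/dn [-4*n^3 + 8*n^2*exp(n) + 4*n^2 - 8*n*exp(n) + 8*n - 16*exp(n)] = 8*n^2*exp(n) - 12*n^2 + 8*n*exp(n) + 8*n - 24*exp(n) + 8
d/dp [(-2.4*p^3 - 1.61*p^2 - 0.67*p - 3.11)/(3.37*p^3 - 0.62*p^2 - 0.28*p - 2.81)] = (6.9137*p^4 + 5.8598*p^3 + 51.7095*p^2 + 5.1918*p + 1.0119)/(11.3569*p^6 - 4.1788*p^5 - 1.5028*p^4 - 18.5922*p^3 + 3.5628*p^2 + 1.5736*p + 7.8961)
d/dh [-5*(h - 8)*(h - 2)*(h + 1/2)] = -15*h^2 + 95*h - 55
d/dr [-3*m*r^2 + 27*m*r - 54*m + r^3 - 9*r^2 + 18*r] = -6*m*r + 27*m + 3*r^2 - 18*r + 18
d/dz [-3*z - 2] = -3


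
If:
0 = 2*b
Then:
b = 0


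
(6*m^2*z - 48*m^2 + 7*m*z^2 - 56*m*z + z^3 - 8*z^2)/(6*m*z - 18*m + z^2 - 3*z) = (m*z - 8*m + z^2 - 8*z)/(z - 3)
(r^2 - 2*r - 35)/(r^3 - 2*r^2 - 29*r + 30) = (r - 7)/(r^2 - 7*r + 6)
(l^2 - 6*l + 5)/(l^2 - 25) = (l - 1)/(l + 5)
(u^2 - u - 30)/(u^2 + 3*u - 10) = (u - 6)/(u - 2)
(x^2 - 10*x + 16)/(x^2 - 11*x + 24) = (x - 2)/(x - 3)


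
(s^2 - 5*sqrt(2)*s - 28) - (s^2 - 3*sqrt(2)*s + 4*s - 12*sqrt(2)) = -4*s - 2*sqrt(2)*s - 28 + 12*sqrt(2)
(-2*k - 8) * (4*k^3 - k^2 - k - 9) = -8*k^4 - 30*k^3 + 10*k^2 + 26*k + 72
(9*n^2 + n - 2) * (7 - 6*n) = -54*n^3 + 57*n^2 + 19*n - 14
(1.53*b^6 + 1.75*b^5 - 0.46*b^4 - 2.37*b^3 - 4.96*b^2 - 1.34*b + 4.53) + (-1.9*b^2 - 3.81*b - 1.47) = 1.53*b^6 + 1.75*b^5 - 0.46*b^4 - 2.37*b^3 - 6.86*b^2 - 5.15*b + 3.06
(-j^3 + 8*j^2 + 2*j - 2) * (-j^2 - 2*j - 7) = j^5 - 6*j^4 - 11*j^3 - 58*j^2 - 10*j + 14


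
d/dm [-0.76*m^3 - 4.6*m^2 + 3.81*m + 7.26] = -2.28*m^2 - 9.2*m + 3.81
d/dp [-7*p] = -7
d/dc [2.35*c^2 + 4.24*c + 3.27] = 4.7*c + 4.24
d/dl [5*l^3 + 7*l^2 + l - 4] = 15*l^2 + 14*l + 1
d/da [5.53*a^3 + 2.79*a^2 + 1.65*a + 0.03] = 16.59*a^2 + 5.58*a + 1.65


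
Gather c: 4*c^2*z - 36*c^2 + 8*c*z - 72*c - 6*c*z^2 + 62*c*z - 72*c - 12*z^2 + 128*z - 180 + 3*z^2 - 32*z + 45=c^2*(4*z - 36) + c*(-6*z^2 + 70*z - 144) - 9*z^2 + 96*z - 135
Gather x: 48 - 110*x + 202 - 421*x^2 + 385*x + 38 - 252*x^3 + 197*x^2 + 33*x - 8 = -252*x^3 - 224*x^2 + 308*x + 280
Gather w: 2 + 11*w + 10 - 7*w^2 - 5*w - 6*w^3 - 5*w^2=-6*w^3 - 12*w^2 + 6*w + 12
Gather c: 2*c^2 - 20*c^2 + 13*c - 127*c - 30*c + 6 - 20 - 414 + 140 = -18*c^2 - 144*c - 288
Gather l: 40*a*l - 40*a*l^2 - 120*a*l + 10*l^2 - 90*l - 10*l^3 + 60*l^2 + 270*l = -10*l^3 + l^2*(70 - 40*a) + l*(180 - 80*a)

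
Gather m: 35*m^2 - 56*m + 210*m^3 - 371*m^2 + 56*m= 210*m^3 - 336*m^2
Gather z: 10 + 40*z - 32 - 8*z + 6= 32*z - 16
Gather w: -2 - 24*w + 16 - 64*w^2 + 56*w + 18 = -64*w^2 + 32*w + 32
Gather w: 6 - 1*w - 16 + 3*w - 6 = 2*w - 16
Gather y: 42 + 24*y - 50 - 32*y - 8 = -8*y - 16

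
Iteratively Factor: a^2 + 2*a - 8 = (a - 2)*(a + 4)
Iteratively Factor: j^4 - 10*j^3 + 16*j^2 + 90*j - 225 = (j - 5)*(j^3 - 5*j^2 - 9*j + 45) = (j - 5)*(j - 3)*(j^2 - 2*j - 15) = (j - 5)^2*(j - 3)*(j + 3)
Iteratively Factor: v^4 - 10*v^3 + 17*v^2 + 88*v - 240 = (v - 4)*(v^3 - 6*v^2 - 7*v + 60) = (v - 4)^2*(v^2 - 2*v - 15) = (v - 4)^2*(v + 3)*(v - 5)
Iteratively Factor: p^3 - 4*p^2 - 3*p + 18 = (p - 3)*(p^2 - p - 6) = (p - 3)^2*(p + 2)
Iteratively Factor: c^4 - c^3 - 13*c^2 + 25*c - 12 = (c - 1)*(c^3 - 13*c + 12) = (c - 1)^2*(c^2 + c - 12) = (c - 3)*(c - 1)^2*(c + 4)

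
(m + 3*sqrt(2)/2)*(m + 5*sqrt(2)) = m^2 + 13*sqrt(2)*m/2 + 15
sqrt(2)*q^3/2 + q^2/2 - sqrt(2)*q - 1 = (q - sqrt(2))*(q + sqrt(2))*(sqrt(2)*q/2 + 1/2)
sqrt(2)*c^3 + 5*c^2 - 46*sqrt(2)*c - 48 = (c - 4*sqrt(2))*(c + 6*sqrt(2))*(sqrt(2)*c + 1)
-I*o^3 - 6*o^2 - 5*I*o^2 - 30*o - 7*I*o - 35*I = (o + 5)*(o - 7*I)*(-I*o + 1)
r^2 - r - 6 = (r - 3)*(r + 2)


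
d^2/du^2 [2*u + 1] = 0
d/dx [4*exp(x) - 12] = 4*exp(x)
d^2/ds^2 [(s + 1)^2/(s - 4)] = 50/(s^3 - 12*s^2 + 48*s - 64)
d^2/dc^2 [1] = 0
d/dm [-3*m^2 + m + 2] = 1 - 6*m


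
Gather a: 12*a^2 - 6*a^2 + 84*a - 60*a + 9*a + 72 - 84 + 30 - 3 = 6*a^2 + 33*a + 15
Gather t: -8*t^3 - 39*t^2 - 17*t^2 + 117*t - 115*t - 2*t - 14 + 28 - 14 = -8*t^3 - 56*t^2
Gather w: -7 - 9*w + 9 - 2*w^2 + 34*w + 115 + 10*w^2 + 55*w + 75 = 8*w^2 + 80*w + 192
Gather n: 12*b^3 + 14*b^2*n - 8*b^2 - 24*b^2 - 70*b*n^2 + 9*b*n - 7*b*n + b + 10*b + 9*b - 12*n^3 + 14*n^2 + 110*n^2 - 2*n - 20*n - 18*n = 12*b^3 - 32*b^2 + 20*b - 12*n^3 + n^2*(124 - 70*b) + n*(14*b^2 + 2*b - 40)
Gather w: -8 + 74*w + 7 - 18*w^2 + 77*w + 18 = -18*w^2 + 151*w + 17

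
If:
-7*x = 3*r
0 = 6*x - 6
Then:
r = -7/3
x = 1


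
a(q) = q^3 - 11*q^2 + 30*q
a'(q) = 3*q^2 - 22*q + 30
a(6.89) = 11.59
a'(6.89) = 20.84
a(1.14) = 21.39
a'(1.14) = 8.82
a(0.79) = 17.33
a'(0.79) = 14.49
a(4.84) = 0.90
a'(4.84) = -6.20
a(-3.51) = -284.06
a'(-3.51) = 144.18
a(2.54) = 21.62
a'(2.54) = -6.53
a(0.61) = 14.43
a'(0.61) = 17.70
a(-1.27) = -57.89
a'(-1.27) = 62.78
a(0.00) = 0.00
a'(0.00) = 30.00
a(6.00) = 0.00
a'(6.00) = 6.00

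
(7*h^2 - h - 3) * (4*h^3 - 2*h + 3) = 28*h^5 - 4*h^4 - 26*h^3 + 23*h^2 + 3*h - 9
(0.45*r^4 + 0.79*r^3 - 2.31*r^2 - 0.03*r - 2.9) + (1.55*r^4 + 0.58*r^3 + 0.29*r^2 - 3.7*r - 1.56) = 2.0*r^4 + 1.37*r^3 - 2.02*r^2 - 3.73*r - 4.46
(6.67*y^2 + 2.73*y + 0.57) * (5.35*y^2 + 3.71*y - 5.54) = 35.6845*y^4 + 39.3512*y^3 - 23.774*y^2 - 13.0095*y - 3.1578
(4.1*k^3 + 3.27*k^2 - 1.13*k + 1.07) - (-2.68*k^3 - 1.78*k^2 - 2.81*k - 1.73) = 6.78*k^3 + 5.05*k^2 + 1.68*k + 2.8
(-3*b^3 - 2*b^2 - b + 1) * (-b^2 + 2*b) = 3*b^5 - 4*b^4 - 3*b^3 - 3*b^2 + 2*b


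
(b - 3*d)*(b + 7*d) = b^2 + 4*b*d - 21*d^2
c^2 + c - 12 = (c - 3)*(c + 4)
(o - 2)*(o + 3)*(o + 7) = o^3 + 8*o^2 + o - 42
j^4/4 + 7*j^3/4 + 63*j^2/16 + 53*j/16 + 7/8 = (j/4 + 1/4)*(j + 1/2)*(j + 2)*(j + 7/2)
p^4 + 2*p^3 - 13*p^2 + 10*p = p*(p - 2)*(p - 1)*(p + 5)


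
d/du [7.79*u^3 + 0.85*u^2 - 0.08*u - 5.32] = 23.37*u^2 + 1.7*u - 0.08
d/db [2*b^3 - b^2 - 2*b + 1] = 6*b^2 - 2*b - 2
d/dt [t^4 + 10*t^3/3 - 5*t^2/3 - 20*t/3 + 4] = 4*t^3 + 10*t^2 - 10*t/3 - 20/3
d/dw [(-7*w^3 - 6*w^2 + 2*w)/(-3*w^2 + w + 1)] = (21*w^4 - 14*w^3 - 21*w^2 - 12*w + 2)/(9*w^4 - 6*w^3 - 5*w^2 + 2*w + 1)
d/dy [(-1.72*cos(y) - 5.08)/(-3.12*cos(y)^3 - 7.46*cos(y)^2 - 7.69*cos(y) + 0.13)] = (10.7328*cos(y)^3 + 60.38*cos(y)^2 + 75.7936*cos(y) + 39.2888)*sin(y)/(9.7344*cos(y)^6 + 46.5504*cos(y)^5 + 103.6372*cos(y)^4 + 113.9236*cos(y)^3 + 57.1965*cos(y)^2 - 1.9994*cos(y) + 0.0169)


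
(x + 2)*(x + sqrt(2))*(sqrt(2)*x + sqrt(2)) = sqrt(2)*x^3 + 2*x^2 + 3*sqrt(2)*x^2 + 2*sqrt(2)*x + 6*x + 4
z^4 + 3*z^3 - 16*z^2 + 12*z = z*(z - 2)*(z - 1)*(z + 6)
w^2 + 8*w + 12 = (w + 2)*(w + 6)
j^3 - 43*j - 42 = (j - 7)*(j + 1)*(j + 6)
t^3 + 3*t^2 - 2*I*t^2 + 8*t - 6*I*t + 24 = (t + 3)*(t - 4*I)*(t + 2*I)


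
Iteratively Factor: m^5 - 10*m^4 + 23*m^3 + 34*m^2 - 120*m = (m - 3)*(m^4 - 7*m^3 + 2*m^2 + 40*m) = (m - 4)*(m - 3)*(m^3 - 3*m^2 - 10*m) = m*(m - 4)*(m - 3)*(m^2 - 3*m - 10) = m*(m - 4)*(m - 3)*(m + 2)*(m - 5)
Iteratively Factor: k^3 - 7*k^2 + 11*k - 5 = (k - 1)*(k^2 - 6*k + 5) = (k - 5)*(k - 1)*(k - 1)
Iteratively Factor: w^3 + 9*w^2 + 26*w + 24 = (w + 3)*(w^2 + 6*w + 8) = (w + 2)*(w + 3)*(w + 4)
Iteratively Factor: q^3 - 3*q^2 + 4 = (q - 2)*(q^2 - q - 2) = (q - 2)*(q + 1)*(q - 2)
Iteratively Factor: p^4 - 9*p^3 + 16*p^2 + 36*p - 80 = (p - 2)*(p^3 - 7*p^2 + 2*p + 40) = (p - 4)*(p - 2)*(p^2 - 3*p - 10) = (p - 5)*(p - 4)*(p - 2)*(p + 2)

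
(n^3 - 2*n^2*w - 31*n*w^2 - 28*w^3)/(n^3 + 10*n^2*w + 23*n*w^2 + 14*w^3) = (n^2 - 3*n*w - 28*w^2)/(n^2 + 9*n*w + 14*w^2)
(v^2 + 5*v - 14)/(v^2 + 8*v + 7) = (v - 2)/(v + 1)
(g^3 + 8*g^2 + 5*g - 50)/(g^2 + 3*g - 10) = g + 5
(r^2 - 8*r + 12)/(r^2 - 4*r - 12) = (r - 2)/(r + 2)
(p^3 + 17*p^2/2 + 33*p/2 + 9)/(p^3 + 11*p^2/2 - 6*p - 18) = (p + 1)/(p - 2)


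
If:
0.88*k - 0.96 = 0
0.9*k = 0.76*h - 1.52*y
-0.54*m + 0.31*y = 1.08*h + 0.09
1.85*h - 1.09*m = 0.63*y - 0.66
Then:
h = -0.49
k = 1.09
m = 0.29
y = -0.89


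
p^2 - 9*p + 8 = (p - 8)*(p - 1)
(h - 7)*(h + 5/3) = h^2 - 16*h/3 - 35/3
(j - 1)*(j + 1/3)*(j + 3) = j^3 + 7*j^2/3 - 7*j/3 - 1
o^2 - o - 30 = (o - 6)*(o + 5)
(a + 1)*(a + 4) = a^2 + 5*a + 4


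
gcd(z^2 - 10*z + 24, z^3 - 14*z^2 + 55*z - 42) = z - 6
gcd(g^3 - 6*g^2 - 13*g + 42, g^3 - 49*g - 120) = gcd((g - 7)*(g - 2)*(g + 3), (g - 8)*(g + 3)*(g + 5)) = g + 3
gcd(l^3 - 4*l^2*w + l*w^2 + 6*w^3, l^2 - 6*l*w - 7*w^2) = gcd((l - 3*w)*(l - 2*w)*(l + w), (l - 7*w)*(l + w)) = l + w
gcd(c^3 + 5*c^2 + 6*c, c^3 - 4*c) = c^2 + 2*c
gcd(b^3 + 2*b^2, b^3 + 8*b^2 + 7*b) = b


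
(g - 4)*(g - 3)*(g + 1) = g^3 - 6*g^2 + 5*g + 12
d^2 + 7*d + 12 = (d + 3)*(d + 4)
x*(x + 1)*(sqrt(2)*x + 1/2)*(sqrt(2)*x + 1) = 2*x^4 + 2*x^3 + 3*sqrt(2)*x^3/2 + x^2/2 + 3*sqrt(2)*x^2/2 + x/2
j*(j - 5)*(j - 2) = j^3 - 7*j^2 + 10*j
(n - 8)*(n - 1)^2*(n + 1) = n^4 - 9*n^3 + 7*n^2 + 9*n - 8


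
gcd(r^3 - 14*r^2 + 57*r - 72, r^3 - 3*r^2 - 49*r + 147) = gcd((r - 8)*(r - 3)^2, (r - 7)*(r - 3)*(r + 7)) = r - 3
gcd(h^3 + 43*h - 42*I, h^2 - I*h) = h - I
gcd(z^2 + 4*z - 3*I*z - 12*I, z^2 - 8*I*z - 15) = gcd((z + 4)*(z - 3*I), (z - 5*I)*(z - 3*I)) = z - 3*I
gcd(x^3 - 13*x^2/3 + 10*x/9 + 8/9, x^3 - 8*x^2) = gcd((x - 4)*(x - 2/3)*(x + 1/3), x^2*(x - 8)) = 1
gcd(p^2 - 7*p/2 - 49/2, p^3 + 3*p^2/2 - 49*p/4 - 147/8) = p + 7/2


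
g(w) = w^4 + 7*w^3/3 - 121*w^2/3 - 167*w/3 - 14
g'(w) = 4*w^3 + 7*w^2 - 242*w/3 - 167/3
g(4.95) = -394.44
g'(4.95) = 201.70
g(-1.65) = -35.03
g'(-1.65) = 78.52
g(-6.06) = -328.49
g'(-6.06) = -199.94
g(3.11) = -413.49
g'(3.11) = -118.51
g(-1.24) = -9.07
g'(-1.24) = 47.50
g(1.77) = -216.14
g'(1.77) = -154.34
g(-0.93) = 1.76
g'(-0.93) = 22.19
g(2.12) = -270.86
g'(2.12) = -157.11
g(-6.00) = -340.00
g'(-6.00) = -183.67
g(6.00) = 0.00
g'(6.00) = 576.33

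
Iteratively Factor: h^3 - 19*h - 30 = (h - 5)*(h^2 + 5*h + 6) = (h - 5)*(h + 3)*(h + 2)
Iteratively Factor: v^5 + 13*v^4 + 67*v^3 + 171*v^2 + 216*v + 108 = (v + 3)*(v^4 + 10*v^3 + 37*v^2 + 60*v + 36) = (v + 2)*(v + 3)*(v^3 + 8*v^2 + 21*v + 18) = (v + 2)^2*(v + 3)*(v^2 + 6*v + 9) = (v + 2)^2*(v + 3)^2*(v + 3)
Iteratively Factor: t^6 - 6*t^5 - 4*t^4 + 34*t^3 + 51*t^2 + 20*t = (t + 1)*(t^5 - 7*t^4 + 3*t^3 + 31*t^2 + 20*t) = t*(t + 1)*(t^4 - 7*t^3 + 3*t^2 + 31*t + 20) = t*(t + 1)^2*(t^3 - 8*t^2 + 11*t + 20) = t*(t - 5)*(t + 1)^2*(t^2 - 3*t - 4) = t*(t - 5)*(t + 1)^3*(t - 4)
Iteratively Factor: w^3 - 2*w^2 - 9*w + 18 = (w - 2)*(w^2 - 9) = (w - 3)*(w - 2)*(w + 3)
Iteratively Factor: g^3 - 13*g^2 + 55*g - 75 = (g - 3)*(g^2 - 10*g + 25) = (g - 5)*(g - 3)*(g - 5)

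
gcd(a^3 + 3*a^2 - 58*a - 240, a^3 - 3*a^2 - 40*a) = a^2 - 3*a - 40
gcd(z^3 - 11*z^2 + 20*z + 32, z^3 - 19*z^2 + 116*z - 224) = z^2 - 12*z + 32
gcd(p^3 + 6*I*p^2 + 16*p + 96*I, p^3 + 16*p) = p^2 + 16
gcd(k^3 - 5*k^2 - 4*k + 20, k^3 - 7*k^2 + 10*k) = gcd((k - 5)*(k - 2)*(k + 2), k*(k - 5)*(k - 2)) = k^2 - 7*k + 10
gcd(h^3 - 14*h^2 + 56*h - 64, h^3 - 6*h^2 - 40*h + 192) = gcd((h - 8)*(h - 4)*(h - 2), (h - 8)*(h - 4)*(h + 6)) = h^2 - 12*h + 32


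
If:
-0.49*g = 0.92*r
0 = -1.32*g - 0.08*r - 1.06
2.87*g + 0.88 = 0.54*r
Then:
No Solution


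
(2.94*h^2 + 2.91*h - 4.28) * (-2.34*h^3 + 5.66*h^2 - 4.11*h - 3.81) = -6.8796*h^5 + 9.831*h^4 + 14.4024*h^3 - 47.3863*h^2 + 6.5037*h + 16.3068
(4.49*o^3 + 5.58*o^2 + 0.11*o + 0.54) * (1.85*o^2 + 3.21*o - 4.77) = 8.3065*o^5 + 24.7359*o^4 - 3.302*o^3 - 25.2645*o^2 + 1.2087*o - 2.5758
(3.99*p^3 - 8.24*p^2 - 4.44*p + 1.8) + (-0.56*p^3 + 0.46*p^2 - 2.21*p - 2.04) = 3.43*p^3 - 7.78*p^2 - 6.65*p - 0.24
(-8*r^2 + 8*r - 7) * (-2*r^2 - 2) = 16*r^4 - 16*r^3 + 30*r^2 - 16*r + 14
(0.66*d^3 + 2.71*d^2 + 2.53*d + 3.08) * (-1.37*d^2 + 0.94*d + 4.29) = -0.9042*d^5 - 3.0923*d^4 + 1.9127*d^3 + 9.7845*d^2 + 13.7489*d + 13.2132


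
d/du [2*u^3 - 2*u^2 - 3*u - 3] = 6*u^2 - 4*u - 3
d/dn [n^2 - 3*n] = 2*n - 3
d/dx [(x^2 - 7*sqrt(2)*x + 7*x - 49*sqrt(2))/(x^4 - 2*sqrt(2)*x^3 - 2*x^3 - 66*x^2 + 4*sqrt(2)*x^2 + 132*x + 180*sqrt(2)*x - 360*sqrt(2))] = (-2*x^5 - 19*x^4 + 23*sqrt(2)*x^4 - 28*x^3 + 196*sqrt(2)*x^3 - 604*sqrt(2)*x^2 + 62*x^2 - 7188*sqrt(2)*x + 784*x + 3948*sqrt(2) + 22680)/(x^8 - 4*sqrt(2)*x^7 - 4*x^7 - 120*x^6 + 16*sqrt(2)*x^6 + 496*x^5 + 608*sqrt(2)*x^5 - 2496*sqrt(2)*x^4 + 2420*x^4 - 21264*sqrt(2)*x^3 - 11664*x^3 + 76464*x^2 + 95040*sqrt(2)*x^2 - 259200*x - 95040*sqrt(2)*x + 259200)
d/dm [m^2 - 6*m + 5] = 2*m - 6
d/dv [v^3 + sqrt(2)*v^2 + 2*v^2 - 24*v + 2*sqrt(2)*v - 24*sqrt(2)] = 3*v^2 + 2*sqrt(2)*v + 4*v - 24 + 2*sqrt(2)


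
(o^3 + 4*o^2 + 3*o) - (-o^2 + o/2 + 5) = o^3 + 5*o^2 + 5*o/2 - 5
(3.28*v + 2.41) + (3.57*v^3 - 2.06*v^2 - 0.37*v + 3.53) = 3.57*v^3 - 2.06*v^2 + 2.91*v + 5.94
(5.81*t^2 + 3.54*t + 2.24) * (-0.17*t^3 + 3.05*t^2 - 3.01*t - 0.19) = -0.9877*t^5 + 17.1187*t^4 - 7.0719*t^3 - 4.9273*t^2 - 7.415*t - 0.4256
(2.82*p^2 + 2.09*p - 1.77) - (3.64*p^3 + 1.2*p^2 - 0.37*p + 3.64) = -3.64*p^3 + 1.62*p^2 + 2.46*p - 5.41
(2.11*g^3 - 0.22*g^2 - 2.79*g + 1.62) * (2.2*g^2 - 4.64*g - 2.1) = 4.642*g^5 - 10.2744*g^4 - 9.5482*g^3 + 16.9716*g^2 - 1.6578*g - 3.402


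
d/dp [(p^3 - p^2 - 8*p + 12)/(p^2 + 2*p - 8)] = (p^2 + 8*p + 10)/(p^2 + 8*p + 16)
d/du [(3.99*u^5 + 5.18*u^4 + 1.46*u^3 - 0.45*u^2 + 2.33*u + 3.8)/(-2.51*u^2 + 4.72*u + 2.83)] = (-30.0447*u^6 + 49.3276*u^5 + 126.1427*u^4 + 72.42*u^3 + 16.1197*u^2 + 16.529*u - 11.3421)/(6.3001*u^4 - 23.6944*u^3 + 8.0718*u^2 + 26.7152*u + 8.0089)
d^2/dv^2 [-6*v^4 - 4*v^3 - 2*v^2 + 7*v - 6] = -72*v^2 - 24*v - 4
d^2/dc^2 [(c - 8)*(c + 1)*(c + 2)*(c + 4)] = 12*c^2 - 6*c - 84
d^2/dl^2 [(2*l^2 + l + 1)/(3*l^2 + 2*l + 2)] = 2*(-3*l^3 - 9*l^2 + 2)/(27*l^6 + 54*l^5 + 90*l^4 + 80*l^3 + 60*l^2 + 24*l + 8)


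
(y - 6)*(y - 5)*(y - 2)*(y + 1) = y^4 - 12*y^3 + 39*y^2 - 8*y - 60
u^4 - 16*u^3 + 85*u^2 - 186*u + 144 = (u - 8)*(u - 3)^2*(u - 2)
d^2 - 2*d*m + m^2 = (-d + m)^2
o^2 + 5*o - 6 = (o - 1)*(o + 6)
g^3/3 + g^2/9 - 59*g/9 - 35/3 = (g/3 + 1)*(g - 5)*(g + 7/3)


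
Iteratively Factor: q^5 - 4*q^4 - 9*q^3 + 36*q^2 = (q + 3)*(q^4 - 7*q^3 + 12*q^2) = q*(q + 3)*(q^3 - 7*q^2 + 12*q) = q*(q - 3)*(q + 3)*(q^2 - 4*q) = q*(q - 4)*(q - 3)*(q + 3)*(q)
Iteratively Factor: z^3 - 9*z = (z - 3)*(z^2 + 3*z) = z*(z - 3)*(z + 3)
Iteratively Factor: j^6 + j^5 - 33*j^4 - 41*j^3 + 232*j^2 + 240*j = (j + 1)*(j^5 - 33*j^3 - 8*j^2 + 240*j) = j*(j + 1)*(j^4 - 33*j^2 - 8*j + 240) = j*(j + 1)*(j + 4)*(j^3 - 4*j^2 - 17*j + 60) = j*(j - 5)*(j + 1)*(j + 4)*(j^2 + j - 12) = j*(j - 5)*(j + 1)*(j + 4)^2*(j - 3)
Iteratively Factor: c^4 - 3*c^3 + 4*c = (c + 1)*(c^3 - 4*c^2 + 4*c) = c*(c + 1)*(c^2 - 4*c + 4) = c*(c - 2)*(c + 1)*(c - 2)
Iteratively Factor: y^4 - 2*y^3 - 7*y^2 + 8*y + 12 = (y + 2)*(y^3 - 4*y^2 + y + 6) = (y - 2)*(y + 2)*(y^2 - 2*y - 3) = (y - 3)*(y - 2)*(y + 2)*(y + 1)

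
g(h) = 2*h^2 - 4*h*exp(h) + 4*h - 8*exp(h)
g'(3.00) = -466.05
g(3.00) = -371.71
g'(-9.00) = -32.00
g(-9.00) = 126.00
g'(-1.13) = -2.94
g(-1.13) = -3.09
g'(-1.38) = -3.15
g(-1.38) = -2.34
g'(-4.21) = -12.77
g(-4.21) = 18.74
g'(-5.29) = -17.11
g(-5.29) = 34.87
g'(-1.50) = -3.34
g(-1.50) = -1.95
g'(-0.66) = -3.48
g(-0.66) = -4.54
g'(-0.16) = -6.32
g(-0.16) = -6.86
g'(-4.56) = -14.17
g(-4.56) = 23.45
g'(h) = -4*h*exp(h) + 4*h - 12*exp(h) + 4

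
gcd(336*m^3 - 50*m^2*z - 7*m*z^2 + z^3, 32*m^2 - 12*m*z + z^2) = -8*m + z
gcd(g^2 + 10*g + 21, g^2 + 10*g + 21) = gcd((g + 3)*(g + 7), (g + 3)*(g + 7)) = g^2 + 10*g + 21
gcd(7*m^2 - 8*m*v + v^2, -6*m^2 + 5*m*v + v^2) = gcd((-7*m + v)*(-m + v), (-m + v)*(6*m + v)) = -m + v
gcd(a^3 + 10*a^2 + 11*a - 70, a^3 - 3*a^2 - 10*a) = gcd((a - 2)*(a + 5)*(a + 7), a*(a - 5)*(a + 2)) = 1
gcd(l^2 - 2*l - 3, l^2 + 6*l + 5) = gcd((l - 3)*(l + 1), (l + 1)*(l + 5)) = l + 1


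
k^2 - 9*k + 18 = (k - 6)*(k - 3)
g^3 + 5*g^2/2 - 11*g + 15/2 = (g - 3/2)*(g - 1)*(g + 5)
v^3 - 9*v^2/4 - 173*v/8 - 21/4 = (v - 6)*(v + 1/4)*(v + 7/2)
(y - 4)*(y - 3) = y^2 - 7*y + 12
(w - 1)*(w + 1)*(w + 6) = w^3 + 6*w^2 - w - 6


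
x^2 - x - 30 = (x - 6)*(x + 5)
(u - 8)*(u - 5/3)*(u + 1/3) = u^3 - 28*u^2/3 + 91*u/9 + 40/9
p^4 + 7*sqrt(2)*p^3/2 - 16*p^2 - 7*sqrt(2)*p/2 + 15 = (p - 1)*(p + 1)*(p - 3*sqrt(2)/2)*(p + 5*sqrt(2))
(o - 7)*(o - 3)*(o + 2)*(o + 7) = o^4 - o^3 - 55*o^2 + 49*o + 294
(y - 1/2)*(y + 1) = y^2 + y/2 - 1/2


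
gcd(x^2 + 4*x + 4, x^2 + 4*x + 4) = x^2 + 4*x + 4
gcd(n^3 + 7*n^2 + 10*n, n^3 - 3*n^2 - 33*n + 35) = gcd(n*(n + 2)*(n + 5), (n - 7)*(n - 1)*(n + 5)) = n + 5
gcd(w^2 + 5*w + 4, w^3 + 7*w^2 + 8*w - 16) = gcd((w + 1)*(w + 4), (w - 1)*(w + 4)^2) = w + 4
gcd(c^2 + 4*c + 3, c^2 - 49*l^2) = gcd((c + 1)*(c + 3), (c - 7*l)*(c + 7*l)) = 1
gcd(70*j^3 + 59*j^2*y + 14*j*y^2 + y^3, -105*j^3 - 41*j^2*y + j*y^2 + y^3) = 5*j + y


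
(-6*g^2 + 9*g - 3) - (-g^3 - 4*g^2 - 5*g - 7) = g^3 - 2*g^2 + 14*g + 4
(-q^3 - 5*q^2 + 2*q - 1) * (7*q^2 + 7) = -7*q^5 - 35*q^4 + 7*q^3 - 42*q^2 + 14*q - 7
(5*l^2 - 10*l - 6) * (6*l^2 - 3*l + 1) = 30*l^4 - 75*l^3 - l^2 + 8*l - 6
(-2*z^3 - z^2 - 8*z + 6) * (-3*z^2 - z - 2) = 6*z^5 + 5*z^4 + 29*z^3 - 8*z^2 + 10*z - 12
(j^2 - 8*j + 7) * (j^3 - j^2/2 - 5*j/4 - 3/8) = j^5 - 17*j^4/2 + 39*j^3/4 + 49*j^2/8 - 23*j/4 - 21/8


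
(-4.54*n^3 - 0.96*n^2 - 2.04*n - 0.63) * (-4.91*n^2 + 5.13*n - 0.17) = 22.2914*n^5 - 18.5766*n^4 + 5.8634*n^3 - 7.2087*n^2 - 2.8851*n + 0.1071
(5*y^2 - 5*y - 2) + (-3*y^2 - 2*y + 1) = 2*y^2 - 7*y - 1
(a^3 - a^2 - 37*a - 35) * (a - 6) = a^4 - 7*a^3 - 31*a^2 + 187*a + 210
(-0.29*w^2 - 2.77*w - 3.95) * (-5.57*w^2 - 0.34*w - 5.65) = 1.6153*w^4 + 15.5275*w^3 + 24.5818*w^2 + 16.9935*w + 22.3175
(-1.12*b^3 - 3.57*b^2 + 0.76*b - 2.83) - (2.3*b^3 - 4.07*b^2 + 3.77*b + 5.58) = -3.42*b^3 + 0.5*b^2 - 3.01*b - 8.41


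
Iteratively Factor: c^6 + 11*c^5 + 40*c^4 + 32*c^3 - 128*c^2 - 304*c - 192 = (c + 3)*(c^5 + 8*c^4 + 16*c^3 - 16*c^2 - 80*c - 64) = (c + 2)*(c + 3)*(c^4 + 6*c^3 + 4*c^2 - 24*c - 32) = (c - 2)*(c + 2)*(c + 3)*(c^3 + 8*c^2 + 20*c + 16) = (c - 2)*(c + 2)*(c + 3)*(c + 4)*(c^2 + 4*c + 4) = (c - 2)*(c + 2)^2*(c + 3)*(c + 4)*(c + 2)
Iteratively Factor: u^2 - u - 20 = (u - 5)*(u + 4)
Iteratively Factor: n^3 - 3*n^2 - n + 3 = (n + 1)*(n^2 - 4*n + 3) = (n - 3)*(n + 1)*(n - 1)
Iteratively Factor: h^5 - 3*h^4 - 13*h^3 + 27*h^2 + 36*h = (h)*(h^4 - 3*h^3 - 13*h^2 + 27*h + 36) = h*(h - 4)*(h^3 + h^2 - 9*h - 9) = h*(h - 4)*(h - 3)*(h^2 + 4*h + 3) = h*(h - 4)*(h - 3)*(h + 1)*(h + 3)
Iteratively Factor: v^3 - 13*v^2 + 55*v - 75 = (v - 3)*(v^2 - 10*v + 25) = (v - 5)*(v - 3)*(v - 5)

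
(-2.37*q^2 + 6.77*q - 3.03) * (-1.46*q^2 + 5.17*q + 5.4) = 3.4602*q^4 - 22.1371*q^3 + 26.6267*q^2 + 20.8929*q - 16.362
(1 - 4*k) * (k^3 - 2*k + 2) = -4*k^4 + k^3 + 8*k^2 - 10*k + 2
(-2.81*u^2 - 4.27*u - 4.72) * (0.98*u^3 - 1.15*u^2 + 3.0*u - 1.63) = -2.7538*u^5 - 0.9531*u^4 - 8.1451*u^3 - 2.8017*u^2 - 7.1999*u + 7.6936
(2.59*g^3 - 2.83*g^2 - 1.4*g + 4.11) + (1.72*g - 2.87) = 2.59*g^3 - 2.83*g^2 + 0.32*g + 1.24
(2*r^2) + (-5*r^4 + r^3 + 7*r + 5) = -5*r^4 + r^3 + 2*r^2 + 7*r + 5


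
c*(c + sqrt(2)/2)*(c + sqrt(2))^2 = c^4 + 5*sqrt(2)*c^3/2 + 4*c^2 + sqrt(2)*c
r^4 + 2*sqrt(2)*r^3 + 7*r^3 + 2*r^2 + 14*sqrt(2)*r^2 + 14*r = r*(r + 7)*(r + sqrt(2))^2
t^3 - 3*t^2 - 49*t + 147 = (t - 7)*(t - 3)*(t + 7)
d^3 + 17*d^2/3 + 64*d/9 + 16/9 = (d + 1/3)*(d + 4/3)*(d + 4)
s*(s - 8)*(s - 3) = s^3 - 11*s^2 + 24*s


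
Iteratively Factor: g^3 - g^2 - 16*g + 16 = (g + 4)*(g^2 - 5*g + 4) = (g - 4)*(g + 4)*(g - 1)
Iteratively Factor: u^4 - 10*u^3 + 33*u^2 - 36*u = (u - 3)*(u^3 - 7*u^2 + 12*u) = (u - 3)^2*(u^2 - 4*u) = u*(u - 3)^2*(u - 4)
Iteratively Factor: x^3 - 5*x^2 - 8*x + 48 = (x - 4)*(x^2 - x - 12) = (x - 4)^2*(x + 3)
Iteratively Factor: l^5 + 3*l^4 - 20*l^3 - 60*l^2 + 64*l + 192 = (l + 4)*(l^4 - l^3 - 16*l^2 + 4*l + 48) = (l + 2)*(l + 4)*(l^3 - 3*l^2 - 10*l + 24) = (l - 2)*(l + 2)*(l + 4)*(l^2 - l - 12) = (l - 2)*(l + 2)*(l + 3)*(l + 4)*(l - 4)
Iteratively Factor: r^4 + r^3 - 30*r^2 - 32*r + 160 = (r + 4)*(r^3 - 3*r^2 - 18*r + 40) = (r - 2)*(r + 4)*(r^2 - r - 20) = (r - 2)*(r + 4)^2*(r - 5)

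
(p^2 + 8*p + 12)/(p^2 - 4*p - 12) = (p + 6)/(p - 6)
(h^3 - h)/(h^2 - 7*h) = (h^2 - 1)/(h - 7)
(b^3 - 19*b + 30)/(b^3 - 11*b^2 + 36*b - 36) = (b + 5)/(b - 6)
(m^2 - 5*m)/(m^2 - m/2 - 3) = 2*m*(5 - m)/(-2*m^2 + m + 6)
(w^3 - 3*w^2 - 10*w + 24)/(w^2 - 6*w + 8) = w + 3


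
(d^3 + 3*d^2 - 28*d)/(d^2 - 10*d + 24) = d*(d + 7)/(d - 6)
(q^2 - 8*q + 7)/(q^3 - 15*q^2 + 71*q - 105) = (q - 1)/(q^2 - 8*q + 15)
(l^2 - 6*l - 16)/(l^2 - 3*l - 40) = (l + 2)/(l + 5)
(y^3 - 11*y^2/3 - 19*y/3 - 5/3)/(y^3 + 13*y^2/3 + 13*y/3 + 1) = (y - 5)/(y + 3)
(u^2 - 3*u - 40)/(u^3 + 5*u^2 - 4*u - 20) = (u - 8)/(u^2 - 4)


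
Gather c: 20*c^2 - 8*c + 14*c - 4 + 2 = 20*c^2 + 6*c - 2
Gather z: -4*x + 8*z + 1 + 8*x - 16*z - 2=4*x - 8*z - 1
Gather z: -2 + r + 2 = r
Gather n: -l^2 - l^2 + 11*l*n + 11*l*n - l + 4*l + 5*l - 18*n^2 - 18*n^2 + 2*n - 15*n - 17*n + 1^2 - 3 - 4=-2*l^2 + 8*l - 36*n^2 + n*(22*l - 30) - 6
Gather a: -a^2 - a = -a^2 - a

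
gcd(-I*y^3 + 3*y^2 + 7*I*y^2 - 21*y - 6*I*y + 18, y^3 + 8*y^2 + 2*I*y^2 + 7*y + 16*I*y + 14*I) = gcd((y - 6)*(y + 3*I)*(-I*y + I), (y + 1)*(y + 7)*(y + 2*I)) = 1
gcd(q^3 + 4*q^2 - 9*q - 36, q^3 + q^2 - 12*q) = q^2 + q - 12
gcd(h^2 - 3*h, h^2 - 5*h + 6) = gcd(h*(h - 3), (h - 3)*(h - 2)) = h - 3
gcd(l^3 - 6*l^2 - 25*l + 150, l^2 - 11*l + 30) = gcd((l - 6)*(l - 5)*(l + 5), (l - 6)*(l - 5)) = l^2 - 11*l + 30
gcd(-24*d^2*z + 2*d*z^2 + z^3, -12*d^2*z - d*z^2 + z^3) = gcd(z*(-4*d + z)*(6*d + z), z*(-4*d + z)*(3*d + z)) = -4*d*z + z^2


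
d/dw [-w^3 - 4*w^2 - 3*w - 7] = -3*w^2 - 8*w - 3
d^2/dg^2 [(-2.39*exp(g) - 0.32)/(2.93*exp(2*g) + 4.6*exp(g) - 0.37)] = (-20.517911*exp(4*g) + 21.223748*exp(3*g) - 28.484874*exp(2*g) - 12.226628*exp(g) - 0.871831)*exp(g)/(25.153757*exp(6*g) + 118.47162*exp(5*g) + 176.467161*exp(4*g) + 67.41484*exp(3*g) - 22.284249*exp(2*g) + 1.88922*exp(g) - 0.050653)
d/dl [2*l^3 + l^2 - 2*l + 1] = 6*l^2 + 2*l - 2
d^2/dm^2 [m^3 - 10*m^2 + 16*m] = 6*m - 20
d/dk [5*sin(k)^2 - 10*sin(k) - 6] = 10*(sin(k) - 1)*cos(k)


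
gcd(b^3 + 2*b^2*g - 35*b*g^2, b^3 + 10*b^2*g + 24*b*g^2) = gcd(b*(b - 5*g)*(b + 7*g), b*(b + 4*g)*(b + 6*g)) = b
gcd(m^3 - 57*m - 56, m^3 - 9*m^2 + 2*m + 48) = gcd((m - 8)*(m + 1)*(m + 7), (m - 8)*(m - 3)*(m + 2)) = m - 8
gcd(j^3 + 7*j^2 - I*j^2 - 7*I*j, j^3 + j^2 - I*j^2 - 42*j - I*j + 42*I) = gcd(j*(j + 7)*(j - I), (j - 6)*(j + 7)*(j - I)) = j^2 + j*(7 - I) - 7*I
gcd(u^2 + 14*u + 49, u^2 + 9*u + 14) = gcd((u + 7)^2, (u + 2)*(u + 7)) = u + 7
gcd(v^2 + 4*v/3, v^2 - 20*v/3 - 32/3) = v + 4/3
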